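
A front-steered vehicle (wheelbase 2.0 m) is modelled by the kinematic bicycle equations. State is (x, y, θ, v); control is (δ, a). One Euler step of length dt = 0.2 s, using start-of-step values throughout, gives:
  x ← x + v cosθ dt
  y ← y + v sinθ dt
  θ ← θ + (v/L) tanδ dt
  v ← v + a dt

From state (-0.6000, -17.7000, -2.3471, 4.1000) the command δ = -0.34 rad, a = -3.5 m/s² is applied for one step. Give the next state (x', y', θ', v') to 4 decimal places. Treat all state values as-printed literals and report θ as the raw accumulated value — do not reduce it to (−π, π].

x' = -0.6000 + 4.1000·cos(-2.3471)·0.2 = -1.1745
y' = -17.7000 + 4.1000·sin(-2.3471)·0.2 = -18.2851
θ' = -2.3471 + (4.1000/2.0)·tan(-0.34)·0.2 = -2.4921
v' = 4.1000 − 3.5000·0.2 = 3.4000

(-1.1745, -18.2851, -2.4921, 3.4000)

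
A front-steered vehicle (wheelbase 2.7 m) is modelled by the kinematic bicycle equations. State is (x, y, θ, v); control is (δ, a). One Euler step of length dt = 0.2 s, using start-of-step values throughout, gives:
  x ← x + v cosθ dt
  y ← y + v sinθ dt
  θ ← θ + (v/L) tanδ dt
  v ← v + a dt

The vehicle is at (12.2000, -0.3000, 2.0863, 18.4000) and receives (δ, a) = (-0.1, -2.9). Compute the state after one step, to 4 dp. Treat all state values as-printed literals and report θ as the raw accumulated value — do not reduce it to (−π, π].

x' = 12.2000 + 18.4000·cos(2.0863)·0.2 = 10.3859
y' = -0.3000 + 18.4000·sin(2.0863)·0.2 = 2.9018
θ' = 2.0863 + (18.4000/2.7)·tan(-0.1)·0.2 = 1.9495
v' = 18.4000 − 2.9000·0.2 = 17.8200

(10.3859, 2.9018, 1.9495, 17.8200)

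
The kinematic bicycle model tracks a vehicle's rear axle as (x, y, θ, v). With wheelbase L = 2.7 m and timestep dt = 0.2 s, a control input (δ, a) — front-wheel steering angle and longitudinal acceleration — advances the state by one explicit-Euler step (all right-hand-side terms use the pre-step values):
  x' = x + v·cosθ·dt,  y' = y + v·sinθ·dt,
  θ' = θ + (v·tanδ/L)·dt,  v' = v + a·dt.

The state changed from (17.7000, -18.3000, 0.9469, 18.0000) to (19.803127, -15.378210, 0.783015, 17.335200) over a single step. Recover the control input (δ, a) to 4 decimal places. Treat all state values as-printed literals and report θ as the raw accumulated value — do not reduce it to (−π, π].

a = (v'−v)/dt = (-0.664800)/0.2 = -3.3240
Δθ = θ'−θ = -0.163885;  (v·dt/L) = 18.0000·0.2/2.7 = 1.333333
tan δ = Δθ·L/(v·dt) = -0.122914  →  δ = -0.1223

δ = -0.1223, a = -3.3240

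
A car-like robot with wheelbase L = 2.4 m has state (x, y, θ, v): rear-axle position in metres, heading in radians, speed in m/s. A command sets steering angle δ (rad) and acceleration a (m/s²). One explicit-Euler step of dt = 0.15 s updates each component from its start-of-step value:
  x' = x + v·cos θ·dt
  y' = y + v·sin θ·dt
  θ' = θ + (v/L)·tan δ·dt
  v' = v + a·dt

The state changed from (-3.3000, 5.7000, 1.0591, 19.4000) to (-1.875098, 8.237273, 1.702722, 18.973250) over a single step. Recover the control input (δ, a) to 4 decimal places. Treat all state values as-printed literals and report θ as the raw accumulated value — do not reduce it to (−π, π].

a = (v'−v)/dt = (-0.426750)/0.15 = -2.8450
Δθ = θ'−θ = 0.643622;  (v·dt/L) = 19.4000·0.15/2.4 = 1.212500
tan δ = Δθ·L/(v·dt) = 0.530822  →  δ = 0.4880

δ = 0.4880, a = -2.8450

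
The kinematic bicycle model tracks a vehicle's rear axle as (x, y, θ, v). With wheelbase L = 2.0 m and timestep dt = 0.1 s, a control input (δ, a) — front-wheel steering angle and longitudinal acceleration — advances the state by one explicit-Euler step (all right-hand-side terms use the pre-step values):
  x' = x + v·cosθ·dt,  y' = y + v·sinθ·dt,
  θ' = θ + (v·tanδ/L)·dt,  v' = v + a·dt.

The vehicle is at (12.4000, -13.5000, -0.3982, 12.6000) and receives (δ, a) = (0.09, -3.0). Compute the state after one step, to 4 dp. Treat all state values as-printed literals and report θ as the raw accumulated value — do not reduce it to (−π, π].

(13.5614, -13.9886, -0.3413, 12.3000)

x' = 12.4000 + 12.6000·cos(-0.3982)·0.1 = 13.5614
y' = -13.5000 + 12.6000·sin(-0.3982)·0.1 = -13.9886
θ' = -0.3982 + (12.6000/2.0)·tan(0.09)·0.1 = -0.3413
v' = 12.6000 − 3.0000·0.1 = 12.3000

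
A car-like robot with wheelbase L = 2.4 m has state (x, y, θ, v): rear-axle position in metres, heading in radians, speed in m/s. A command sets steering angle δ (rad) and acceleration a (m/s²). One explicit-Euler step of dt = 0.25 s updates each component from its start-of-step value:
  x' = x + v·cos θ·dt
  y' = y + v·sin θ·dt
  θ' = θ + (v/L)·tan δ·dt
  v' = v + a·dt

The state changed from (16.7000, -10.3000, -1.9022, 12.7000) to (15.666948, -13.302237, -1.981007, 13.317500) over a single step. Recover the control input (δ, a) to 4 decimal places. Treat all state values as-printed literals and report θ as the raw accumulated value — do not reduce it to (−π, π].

δ = -0.0595, a = 2.4700

a = (v'−v)/dt = (0.617500)/0.25 = 2.4700
Δθ = θ'−θ = -0.078807;  (v·dt/L) = 12.7000·0.25/2.4 = 1.322917
tan δ = Δθ·L/(v·dt) = -0.059571  →  δ = -0.0595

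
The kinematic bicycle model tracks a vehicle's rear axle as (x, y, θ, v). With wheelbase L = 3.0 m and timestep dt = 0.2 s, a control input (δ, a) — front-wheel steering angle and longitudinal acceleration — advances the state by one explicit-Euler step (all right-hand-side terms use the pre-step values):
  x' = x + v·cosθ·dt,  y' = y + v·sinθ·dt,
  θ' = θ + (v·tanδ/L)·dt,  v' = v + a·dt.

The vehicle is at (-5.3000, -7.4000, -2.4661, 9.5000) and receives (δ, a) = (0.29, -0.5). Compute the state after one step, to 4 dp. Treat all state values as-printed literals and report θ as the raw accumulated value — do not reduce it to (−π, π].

(-6.7828, -8.5880, -2.2771, 9.4000)

x' = -5.3000 + 9.5000·cos(-2.4661)·0.2 = -6.7828
y' = -7.4000 + 9.5000·sin(-2.4661)·0.2 = -8.5880
θ' = -2.4661 + (9.5000/3.0)·tan(0.29)·0.2 = -2.2771
v' = 9.5000 − 0.5000·0.2 = 9.4000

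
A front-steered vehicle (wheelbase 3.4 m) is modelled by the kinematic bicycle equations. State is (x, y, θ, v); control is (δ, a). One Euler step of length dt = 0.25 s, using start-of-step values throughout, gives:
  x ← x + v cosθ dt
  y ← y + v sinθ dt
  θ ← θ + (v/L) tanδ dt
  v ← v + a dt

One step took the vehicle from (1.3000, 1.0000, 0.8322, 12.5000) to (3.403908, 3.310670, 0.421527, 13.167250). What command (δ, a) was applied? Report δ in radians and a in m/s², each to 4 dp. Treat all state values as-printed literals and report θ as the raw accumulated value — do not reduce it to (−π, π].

δ = -0.4202, a = 2.6690

a = (v'−v)/dt = (0.667250)/0.25 = 2.6690
Δθ = θ'−θ = -0.410673;  (v·dt/L) = 12.5000·0.25/3.4 = 0.919118
tan δ = Δθ·L/(v·dt) = -0.446812  →  δ = -0.4202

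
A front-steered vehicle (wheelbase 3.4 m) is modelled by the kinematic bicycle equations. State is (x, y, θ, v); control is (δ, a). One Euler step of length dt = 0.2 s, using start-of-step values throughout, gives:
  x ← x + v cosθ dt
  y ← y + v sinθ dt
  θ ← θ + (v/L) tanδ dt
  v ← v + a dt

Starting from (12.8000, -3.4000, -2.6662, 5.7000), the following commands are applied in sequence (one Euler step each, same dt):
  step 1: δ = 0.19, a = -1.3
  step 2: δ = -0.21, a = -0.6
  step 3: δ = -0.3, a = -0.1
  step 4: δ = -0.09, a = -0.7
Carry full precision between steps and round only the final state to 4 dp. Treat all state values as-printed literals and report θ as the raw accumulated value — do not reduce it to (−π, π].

after step 1 (δ=0.19, a=-1.3): (11.786411, -3.921764, -2.601716, 5.440000)
after step 2 (δ=-0.21, a=-0.6): (10.853155, -4.481028, -2.669922, 5.320000)
after step 3 (δ=-0.3, a=-0.1): (9.905333, -4.964484, -2.766726, 5.300000)
after step 4 (δ=-0.09, a=-0.7): (8.918943, -5.352601, -2.794861, 5.160000)

(8.9189, -5.3526, -2.7949, 5.1600)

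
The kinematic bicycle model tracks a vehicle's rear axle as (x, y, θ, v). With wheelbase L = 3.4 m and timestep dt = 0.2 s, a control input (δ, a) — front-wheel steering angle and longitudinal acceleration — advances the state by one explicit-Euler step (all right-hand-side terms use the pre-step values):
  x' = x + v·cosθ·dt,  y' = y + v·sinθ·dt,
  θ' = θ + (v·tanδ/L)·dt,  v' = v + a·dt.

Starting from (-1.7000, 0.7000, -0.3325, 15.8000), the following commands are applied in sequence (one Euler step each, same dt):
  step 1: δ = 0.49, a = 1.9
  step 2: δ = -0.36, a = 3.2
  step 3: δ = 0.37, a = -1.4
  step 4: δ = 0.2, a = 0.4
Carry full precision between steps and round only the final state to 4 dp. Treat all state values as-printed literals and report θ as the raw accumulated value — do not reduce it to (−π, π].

after step 1 (δ=0.49, a=1.9): (1.286925, -0.331446, 0.163237, 16.180000)
after step 2 (δ=-0.36, a=3.2): (4.479906, 0.194446, -0.195010, 16.820000)
after step 3 (δ=0.37, a=-1.4): (7.780144, -0.457416, 0.188747, 16.540000)
after step 4 (δ=0.2, a=0.4): (11.029395, 0.163257, 0.385972, 16.620000)

(11.0294, 0.1633, 0.3860, 16.6200)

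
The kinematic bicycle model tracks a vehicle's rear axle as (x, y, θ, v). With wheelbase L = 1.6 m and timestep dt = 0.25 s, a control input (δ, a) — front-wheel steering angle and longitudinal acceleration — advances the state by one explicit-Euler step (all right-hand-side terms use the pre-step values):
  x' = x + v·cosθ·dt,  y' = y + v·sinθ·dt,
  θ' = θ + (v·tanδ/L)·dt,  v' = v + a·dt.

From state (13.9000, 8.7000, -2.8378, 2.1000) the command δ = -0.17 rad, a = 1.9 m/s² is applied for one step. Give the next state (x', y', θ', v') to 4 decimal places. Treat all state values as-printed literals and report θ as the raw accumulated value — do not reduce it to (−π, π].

(13.3990, 8.5430, -2.8941, 2.5750)

x' = 13.9000 + 2.1000·cos(-2.8378)·0.25 = 13.3990
y' = 8.7000 + 2.1000·sin(-2.8378)·0.25 = 8.5430
θ' = -2.8378 + (2.1000/1.6)·tan(-0.17)·0.25 = -2.8941
v' = 2.1000 + 1.9000·0.25 = 2.5750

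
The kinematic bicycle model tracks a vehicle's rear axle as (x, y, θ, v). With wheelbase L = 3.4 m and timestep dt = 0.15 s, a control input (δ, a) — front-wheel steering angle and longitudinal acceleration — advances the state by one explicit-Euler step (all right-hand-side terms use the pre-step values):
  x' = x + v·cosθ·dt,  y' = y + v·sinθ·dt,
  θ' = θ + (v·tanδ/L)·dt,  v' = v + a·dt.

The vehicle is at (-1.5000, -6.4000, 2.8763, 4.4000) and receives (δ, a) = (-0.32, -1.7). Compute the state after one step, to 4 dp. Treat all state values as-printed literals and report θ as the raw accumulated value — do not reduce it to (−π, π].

(-2.1369, -6.2270, 2.8120, 4.1450)

x' = -1.5000 + 4.4000·cos(2.8763)·0.15 = -2.1369
y' = -6.4000 + 4.4000·sin(2.8763)·0.15 = -6.2270
θ' = 2.8763 + (4.4000/3.4)·tan(-0.32)·0.15 = 2.8120
v' = 4.4000 − 1.7000·0.15 = 4.1450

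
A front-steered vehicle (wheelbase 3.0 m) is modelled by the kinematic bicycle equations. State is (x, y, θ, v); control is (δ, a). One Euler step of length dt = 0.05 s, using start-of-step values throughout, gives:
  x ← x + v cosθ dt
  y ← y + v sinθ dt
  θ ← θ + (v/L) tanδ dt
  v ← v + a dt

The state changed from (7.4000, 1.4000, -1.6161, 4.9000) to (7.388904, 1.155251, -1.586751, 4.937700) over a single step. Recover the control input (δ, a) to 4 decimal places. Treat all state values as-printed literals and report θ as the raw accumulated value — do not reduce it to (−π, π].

a = (v'−v)/dt = (0.037700)/0.05 = 0.7540
Δθ = θ'−θ = 0.029349;  (v·dt/L) = 4.9000·0.05/3.0 = 0.081667
tan δ = Δθ·L/(v·dt) = 0.359376  →  δ = 0.3450

δ = 0.3450, a = 0.7540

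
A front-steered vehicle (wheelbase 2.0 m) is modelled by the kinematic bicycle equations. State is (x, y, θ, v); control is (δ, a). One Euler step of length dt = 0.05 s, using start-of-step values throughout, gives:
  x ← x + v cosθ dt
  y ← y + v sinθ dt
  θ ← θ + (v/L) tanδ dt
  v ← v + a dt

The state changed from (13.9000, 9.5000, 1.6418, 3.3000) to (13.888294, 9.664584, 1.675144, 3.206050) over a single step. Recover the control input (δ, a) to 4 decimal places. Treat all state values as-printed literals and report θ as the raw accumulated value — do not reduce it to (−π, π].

a = (v'−v)/dt = (-0.093950)/0.05 = -1.8790
Δθ = θ'−θ = 0.033344;  (v·dt/L) = 3.3000·0.05/2.0 = 0.082500
tan δ = Δθ·L/(v·dt) = 0.404170  →  δ = 0.3841

δ = 0.3841, a = -1.8790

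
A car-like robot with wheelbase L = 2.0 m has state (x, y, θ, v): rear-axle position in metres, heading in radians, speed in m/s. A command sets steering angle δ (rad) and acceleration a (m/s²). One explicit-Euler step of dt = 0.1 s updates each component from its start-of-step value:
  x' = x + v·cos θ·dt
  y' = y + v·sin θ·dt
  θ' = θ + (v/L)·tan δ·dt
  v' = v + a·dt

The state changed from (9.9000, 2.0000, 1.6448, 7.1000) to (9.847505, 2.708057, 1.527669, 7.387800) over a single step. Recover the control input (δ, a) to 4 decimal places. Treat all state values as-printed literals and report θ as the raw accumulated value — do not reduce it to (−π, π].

a = (v'−v)/dt = (0.287800)/0.1 = 2.8780
Δθ = θ'−θ = -0.117131;  (v·dt/L) = 7.1000·0.1/2.0 = 0.355000
tan δ = Δθ·L/(v·dt) = -0.329946  →  δ = -0.3187

δ = -0.3187, a = 2.8780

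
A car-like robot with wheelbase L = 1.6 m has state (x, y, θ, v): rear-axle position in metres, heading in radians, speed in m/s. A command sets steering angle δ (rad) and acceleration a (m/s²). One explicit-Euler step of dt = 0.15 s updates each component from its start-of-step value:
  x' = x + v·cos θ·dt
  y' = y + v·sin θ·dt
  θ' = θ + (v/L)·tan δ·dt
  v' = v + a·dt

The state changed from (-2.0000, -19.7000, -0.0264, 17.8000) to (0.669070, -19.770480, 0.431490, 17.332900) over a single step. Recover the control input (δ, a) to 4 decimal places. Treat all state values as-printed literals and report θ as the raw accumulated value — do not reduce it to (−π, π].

δ = 0.2678, a = -3.1140

a = (v'−v)/dt = (-0.467100)/0.15 = -3.1140
Δθ = θ'−θ = 0.457890;  (v·dt/L) = 17.8000·0.15/1.6 = 1.668750
tan δ = Δθ·L/(v·dt) = 0.274391  →  δ = 0.2678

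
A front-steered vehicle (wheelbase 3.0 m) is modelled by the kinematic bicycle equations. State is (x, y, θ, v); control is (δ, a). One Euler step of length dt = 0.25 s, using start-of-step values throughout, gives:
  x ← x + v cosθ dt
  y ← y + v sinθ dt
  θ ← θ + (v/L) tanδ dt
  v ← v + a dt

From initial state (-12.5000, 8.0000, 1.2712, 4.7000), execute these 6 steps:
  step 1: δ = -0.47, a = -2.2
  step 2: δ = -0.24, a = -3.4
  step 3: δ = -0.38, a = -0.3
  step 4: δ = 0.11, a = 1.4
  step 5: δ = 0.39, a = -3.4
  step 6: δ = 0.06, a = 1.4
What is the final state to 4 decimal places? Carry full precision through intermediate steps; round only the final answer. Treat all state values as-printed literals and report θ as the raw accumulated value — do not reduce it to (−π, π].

after step 1 (δ=-0.47, a=-2.2): (-12.153217, 9.122660, 1.072247, 4.150000)
after step 2 (δ=-0.24, a=-3.4): (-11.657134, 10.033873, 0.987615, 3.300000)
after step 3 (δ=-0.38, a=-0.3): (-11.202821, 10.722513, 0.877777, 3.225000)
after step 4 (δ=0.11, a=1.4): (-10.687738, 11.342778, 0.907459, 3.575000)
after step 5 (δ=0.39, a=-3.4): (-10.137412, 12.047001, 1.029919, 2.725000)
after step 6 (δ=0.06, a=1.4): (-9.786645, 12.631007, 1.043561, 3.075000)

(-9.7866, 12.6310, 1.0436, 3.0750)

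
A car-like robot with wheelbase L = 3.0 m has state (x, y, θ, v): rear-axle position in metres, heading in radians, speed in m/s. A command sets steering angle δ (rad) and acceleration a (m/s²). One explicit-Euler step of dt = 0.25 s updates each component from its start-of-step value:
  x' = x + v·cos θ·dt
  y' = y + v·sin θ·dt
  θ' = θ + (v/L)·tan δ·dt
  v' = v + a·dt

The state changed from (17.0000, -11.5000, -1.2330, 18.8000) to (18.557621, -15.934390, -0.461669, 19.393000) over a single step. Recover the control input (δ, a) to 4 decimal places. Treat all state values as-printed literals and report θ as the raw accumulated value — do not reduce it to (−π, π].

δ = 0.4575, a = 2.3720

a = (v'−v)/dt = (0.593000)/0.25 = 2.3720
Δθ = θ'−θ = 0.771331;  (v·dt/L) = 18.8000·0.25/3.0 = 1.566667
tan δ = Δθ·L/(v·dt) = 0.492339  →  δ = 0.4575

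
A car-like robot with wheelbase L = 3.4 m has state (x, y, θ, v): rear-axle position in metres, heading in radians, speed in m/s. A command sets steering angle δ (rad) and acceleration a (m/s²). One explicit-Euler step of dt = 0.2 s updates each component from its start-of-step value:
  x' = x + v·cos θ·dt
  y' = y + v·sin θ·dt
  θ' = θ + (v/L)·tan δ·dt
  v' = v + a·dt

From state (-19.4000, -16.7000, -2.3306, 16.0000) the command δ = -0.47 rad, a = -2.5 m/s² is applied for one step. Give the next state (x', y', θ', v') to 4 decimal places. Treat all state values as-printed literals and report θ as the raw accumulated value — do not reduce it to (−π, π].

x' = -19.4000 + 16.0000·cos(-2.3306)·0.2 = -21.6041
y' = -16.7000 + 16.0000·sin(-2.3306)·0.2 = -19.0199
θ' = -2.3306 + (16.0000/3.4)·tan(-0.47)·0.2 = -2.8087
v' = 16.0000 − 2.5000·0.2 = 15.5000

(-21.6041, -19.0199, -2.8087, 15.5000)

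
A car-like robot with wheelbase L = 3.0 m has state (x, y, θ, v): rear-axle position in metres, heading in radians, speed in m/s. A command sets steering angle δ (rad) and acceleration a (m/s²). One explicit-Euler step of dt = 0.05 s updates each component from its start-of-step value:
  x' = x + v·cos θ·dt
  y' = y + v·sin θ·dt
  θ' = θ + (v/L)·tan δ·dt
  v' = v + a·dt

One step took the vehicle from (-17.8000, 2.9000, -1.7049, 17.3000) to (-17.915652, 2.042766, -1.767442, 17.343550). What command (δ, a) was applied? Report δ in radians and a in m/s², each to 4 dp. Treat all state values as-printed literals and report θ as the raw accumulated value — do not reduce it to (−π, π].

δ = -0.2136, a = 0.8710

a = (v'−v)/dt = (0.043550)/0.05 = 0.8710
Δθ = θ'−θ = -0.062542;  (v·dt/L) = 17.3000·0.05/3.0 = 0.288333
tan δ = Δθ·L/(v·dt) = -0.216909  →  δ = -0.2136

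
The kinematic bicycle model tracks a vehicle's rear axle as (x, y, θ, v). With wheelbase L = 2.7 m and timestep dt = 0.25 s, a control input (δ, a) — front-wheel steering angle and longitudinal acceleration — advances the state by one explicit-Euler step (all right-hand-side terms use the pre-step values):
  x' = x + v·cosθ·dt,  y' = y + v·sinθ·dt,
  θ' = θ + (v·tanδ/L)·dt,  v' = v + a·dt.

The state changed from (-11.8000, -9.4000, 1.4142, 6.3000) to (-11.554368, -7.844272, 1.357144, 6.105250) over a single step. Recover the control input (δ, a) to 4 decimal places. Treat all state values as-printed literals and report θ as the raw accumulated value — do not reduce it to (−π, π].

δ = -0.0975, a = -0.7790

a = (v'−v)/dt = (-0.194750)/0.25 = -0.7790
Δθ = θ'−θ = -0.057056;  (v·dt/L) = 6.3000·0.25/2.7 = 0.583333
tan δ = Δθ·L/(v·dt) = -0.097810  →  δ = -0.0975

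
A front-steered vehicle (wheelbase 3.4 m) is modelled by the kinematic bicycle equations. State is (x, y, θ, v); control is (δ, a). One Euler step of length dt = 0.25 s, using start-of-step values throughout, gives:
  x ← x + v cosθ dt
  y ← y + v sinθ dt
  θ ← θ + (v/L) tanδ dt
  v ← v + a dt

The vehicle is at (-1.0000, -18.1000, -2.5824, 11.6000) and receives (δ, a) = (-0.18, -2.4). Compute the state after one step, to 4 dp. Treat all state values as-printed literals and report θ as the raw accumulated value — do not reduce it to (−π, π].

(-3.4583, -19.6385, -2.7376, 11.0000)

x' = -1.0000 + 11.6000·cos(-2.5824)·0.25 = -3.4583
y' = -18.1000 + 11.6000·sin(-2.5824)·0.25 = -19.6385
θ' = -2.5824 + (11.6000/3.4)·tan(-0.18)·0.25 = -2.7376
v' = 11.6000 − 2.4000·0.25 = 11.0000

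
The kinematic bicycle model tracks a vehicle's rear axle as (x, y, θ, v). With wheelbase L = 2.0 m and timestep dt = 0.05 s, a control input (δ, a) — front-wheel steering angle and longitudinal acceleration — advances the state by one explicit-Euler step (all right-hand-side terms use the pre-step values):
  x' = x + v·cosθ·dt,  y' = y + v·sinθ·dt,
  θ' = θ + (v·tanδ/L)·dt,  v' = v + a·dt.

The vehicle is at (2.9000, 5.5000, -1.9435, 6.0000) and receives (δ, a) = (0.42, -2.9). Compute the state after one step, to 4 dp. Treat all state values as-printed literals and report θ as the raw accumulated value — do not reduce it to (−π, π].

x' = 2.9000 + 6.0000·cos(-1.9435)·0.05 = 2.7908
y' = 5.5000 + 6.0000·sin(-1.9435)·0.05 = 5.2206
θ' = -1.9435 + (6.0000/2.0)·tan(0.42)·0.05 = -1.8765
v' = 6.0000 − 2.9000·0.05 = 5.8550

(2.7908, 5.2206, -1.8765, 5.8550)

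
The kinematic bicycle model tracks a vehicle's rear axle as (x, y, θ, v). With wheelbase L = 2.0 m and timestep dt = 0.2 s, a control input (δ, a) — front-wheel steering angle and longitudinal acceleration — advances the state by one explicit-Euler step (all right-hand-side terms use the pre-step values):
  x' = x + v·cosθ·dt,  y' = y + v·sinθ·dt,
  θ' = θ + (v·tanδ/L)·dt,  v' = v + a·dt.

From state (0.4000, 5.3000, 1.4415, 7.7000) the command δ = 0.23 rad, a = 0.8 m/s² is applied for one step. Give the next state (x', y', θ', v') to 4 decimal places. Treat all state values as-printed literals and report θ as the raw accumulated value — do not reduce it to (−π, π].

x' = 0.4000 + 7.7000·cos(1.4415)·0.2 = 0.5986
y' = 5.3000 + 7.7000·sin(1.4415)·0.2 = 6.8271
θ' = 1.4415 + (7.7000/2.0)·tan(0.23)·0.2 = 1.6218
v' = 7.7000 + 0.8000·0.2 = 7.8600

(0.5986, 6.8271, 1.6218, 7.8600)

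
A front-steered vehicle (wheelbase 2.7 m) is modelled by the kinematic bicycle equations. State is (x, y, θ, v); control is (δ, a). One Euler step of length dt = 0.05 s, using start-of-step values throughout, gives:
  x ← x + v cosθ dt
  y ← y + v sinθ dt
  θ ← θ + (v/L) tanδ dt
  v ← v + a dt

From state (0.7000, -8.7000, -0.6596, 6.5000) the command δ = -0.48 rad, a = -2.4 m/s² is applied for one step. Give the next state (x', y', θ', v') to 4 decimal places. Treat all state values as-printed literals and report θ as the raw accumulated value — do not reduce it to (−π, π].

x' = 0.7000 + 6.5000·cos(-0.6596)·0.05 = 0.9568
y' = -8.7000 + 6.5000·sin(-0.6596)·0.05 = -8.8992
θ' = -0.6596 + (6.5000/2.7)·tan(-0.48)·0.05 = -0.7223
v' = 6.5000 − 2.4000·0.05 = 6.3800

(0.9568, -8.8992, -0.7223, 6.3800)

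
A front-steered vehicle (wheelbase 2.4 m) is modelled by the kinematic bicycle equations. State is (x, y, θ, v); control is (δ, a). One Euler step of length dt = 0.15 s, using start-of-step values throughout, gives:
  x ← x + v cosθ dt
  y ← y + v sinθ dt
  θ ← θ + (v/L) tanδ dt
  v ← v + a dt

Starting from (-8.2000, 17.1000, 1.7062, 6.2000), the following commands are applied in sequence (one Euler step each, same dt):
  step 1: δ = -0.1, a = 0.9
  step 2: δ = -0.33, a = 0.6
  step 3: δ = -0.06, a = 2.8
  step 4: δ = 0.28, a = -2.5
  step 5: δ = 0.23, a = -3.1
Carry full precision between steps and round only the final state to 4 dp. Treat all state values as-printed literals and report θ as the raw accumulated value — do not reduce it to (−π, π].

after step 1 (δ=-0.1, a=0.9): (-8.325541, 18.021488, 1.667320, 6.335000)
after step 2 (δ=-0.33, a=0.6): (-8.417121, 18.967314, 1.531702, 6.425000)
after step 3 (δ=-0.06, a=2.8): (-8.379453, 19.930328, 1.507579, 6.845000)
after step 4 (δ=0.28, a=-2.5): (-8.314588, 20.955027, 1.630599, 6.470000)
after step 5 (δ=0.23, a=-3.1): (-8.372591, 21.923792, 1.725280, 6.005000)

(-8.3726, 21.9238, 1.7253, 6.0050)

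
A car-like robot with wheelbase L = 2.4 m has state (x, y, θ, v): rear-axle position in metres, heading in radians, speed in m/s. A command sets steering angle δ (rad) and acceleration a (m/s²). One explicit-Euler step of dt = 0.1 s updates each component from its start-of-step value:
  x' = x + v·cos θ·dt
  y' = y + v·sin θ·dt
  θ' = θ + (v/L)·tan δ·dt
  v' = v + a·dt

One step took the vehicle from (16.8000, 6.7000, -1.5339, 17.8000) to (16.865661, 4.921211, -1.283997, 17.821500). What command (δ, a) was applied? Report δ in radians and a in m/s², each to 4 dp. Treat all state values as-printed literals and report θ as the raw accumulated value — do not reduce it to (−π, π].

a = (v'−v)/dt = (0.021500)/0.1 = 0.2150
Δθ = θ'−θ = 0.249903;  (v·dt/L) = 17.8000·0.1/2.4 = 0.741667
tan δ = Δθ·L/(v·dt) = 0.336948  →  δ = 0.3250

δ = 0.3250, a = 0.2150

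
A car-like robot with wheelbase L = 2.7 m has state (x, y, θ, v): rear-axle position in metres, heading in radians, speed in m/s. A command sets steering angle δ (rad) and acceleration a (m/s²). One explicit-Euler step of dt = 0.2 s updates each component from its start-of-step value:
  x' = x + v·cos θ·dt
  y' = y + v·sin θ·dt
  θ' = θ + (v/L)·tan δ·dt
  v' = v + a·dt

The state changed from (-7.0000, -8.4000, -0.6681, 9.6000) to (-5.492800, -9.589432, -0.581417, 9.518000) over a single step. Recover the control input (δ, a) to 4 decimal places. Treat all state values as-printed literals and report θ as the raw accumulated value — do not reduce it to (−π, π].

δ = 0.1213, a = -0.4100

a = (v'−v)/dt = (-0.082000)/0.2 = -0.4100
Δθ = θ'−θ = 0.086683;  (v·dt/L) = 9.6000·0.2/2.7 = 0.711111
tan δ = Δθ·L/(v·dt) = 0.121898  →  δ = 0.1213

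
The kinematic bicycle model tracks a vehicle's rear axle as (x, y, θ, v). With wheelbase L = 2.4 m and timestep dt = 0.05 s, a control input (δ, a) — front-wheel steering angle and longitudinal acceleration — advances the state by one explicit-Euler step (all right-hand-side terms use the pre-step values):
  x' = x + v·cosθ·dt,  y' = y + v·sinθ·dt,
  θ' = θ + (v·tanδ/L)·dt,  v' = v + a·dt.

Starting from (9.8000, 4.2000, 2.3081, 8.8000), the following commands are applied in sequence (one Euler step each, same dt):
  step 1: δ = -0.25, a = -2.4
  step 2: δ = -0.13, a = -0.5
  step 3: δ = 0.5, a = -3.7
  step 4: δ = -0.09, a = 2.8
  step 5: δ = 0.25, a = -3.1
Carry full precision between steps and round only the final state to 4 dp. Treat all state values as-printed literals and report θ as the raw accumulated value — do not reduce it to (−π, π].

(8.3734, 5.8209, 2.3660, 8.4550)

after step 1 (δ=-0.25, a=-2.4): (9.504191, 4.525725, 2.261287, 8.680000)
after step 2 (δ=-0.13, a=-0.5): (9.227769, 4.860310, 2.237646, 8.655000)
after step 3 (δ=0.5, a=-3.7): (8.960107, 5.200354, 2.336151, 8.470000)
after step 4 (δ=-0.09, a=2.8): (8.666710, 5.505755, 2.320227, 8.610000)
after step 5 (δ=0.25, a=-3.1): (8.373444, 5.820915, 2.366029, 8.455000)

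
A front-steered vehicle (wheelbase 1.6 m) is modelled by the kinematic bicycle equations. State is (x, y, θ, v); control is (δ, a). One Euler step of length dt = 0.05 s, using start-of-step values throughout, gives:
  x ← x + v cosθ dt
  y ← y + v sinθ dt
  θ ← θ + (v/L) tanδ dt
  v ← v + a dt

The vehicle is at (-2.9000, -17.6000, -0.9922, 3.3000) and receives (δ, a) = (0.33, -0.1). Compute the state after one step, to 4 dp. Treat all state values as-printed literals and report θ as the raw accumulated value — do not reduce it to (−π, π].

x' = -2.9000 + 3.3000·cos(-0.9922)·0.05 = -2.8098
y' = -17.6000 + 3.3000·sin(-0.9922)·0.05 = -17.7381
θ' = -0.9922 + (3.3000/1.6)·tan(0.33)·0.05 = -0.9569
v' = 3.3000 − 0.1000·0.05 = 3.2950

(-2.8098, -17.7381, -0.9569, 3.2950)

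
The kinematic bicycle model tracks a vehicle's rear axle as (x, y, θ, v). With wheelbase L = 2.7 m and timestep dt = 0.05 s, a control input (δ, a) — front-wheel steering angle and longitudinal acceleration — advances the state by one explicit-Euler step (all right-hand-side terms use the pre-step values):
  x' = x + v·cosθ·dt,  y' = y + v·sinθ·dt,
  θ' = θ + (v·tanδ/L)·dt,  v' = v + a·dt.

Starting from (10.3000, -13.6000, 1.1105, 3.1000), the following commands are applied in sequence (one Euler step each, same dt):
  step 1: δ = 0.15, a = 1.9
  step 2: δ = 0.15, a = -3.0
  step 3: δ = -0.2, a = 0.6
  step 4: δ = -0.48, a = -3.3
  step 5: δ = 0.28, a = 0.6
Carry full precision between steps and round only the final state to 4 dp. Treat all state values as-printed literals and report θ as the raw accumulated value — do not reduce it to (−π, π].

after step 1 (δ=0.15, a=1.9): (10.368853, -13.461132, 1.119176, 3.195000)
after step 2 (δ=0.15, a=-3.0): (10.438572, -13.317399, 1.128118, 3.045000)
after step 3 (δ=-0.2, a=0.6): (10.503790, -13.179824, 1.116688, 3.075000)
after step 4 (δ=-0.48, a=-3.3): (10.571234, -13.041656, 1.087042, 2.910000)
after step 5 (δ=0.28, a=0.6): (10.638907, -12.912852, 1.102538, 2.940000)

(10.6389, -12.9129, 1.1025, 2.9400)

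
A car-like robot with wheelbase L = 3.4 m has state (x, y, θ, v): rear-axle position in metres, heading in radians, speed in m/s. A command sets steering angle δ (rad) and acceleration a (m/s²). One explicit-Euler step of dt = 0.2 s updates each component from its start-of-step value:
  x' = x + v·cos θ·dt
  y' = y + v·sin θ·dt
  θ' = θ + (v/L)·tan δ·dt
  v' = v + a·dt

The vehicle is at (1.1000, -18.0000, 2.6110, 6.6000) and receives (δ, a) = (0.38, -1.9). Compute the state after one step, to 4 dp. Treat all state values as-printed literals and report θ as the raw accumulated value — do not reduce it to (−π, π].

(-0.0385, -17.3320, 2.7661, 6.2200)

x' = 1.1000 + 6.6000·cos(2.6110)·0.2 = -0.0385
y' = -18.0000 + 6.6000·sin(2.6110)·0.2 = -17.3320
θ' = 2.6110 + (6.6000/3.4)·tan(0.38)·0.2 = 2.7661
v' = 6.6000 − 1.9000·0.2 = 6.2200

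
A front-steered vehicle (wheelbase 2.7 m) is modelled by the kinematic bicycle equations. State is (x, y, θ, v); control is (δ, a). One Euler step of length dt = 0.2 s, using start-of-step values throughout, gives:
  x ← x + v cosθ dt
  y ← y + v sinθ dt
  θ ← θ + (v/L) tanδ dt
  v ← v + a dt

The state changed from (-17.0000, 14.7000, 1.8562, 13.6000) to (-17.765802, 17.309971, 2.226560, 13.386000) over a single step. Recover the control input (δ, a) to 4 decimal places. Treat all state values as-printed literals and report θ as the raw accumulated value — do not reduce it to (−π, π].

δ = 0.3523, a = -1.0700

a = (v'−v)/dt = (-0.214000)/0.2 = -1.0700
Δθ = θ'−θ = 0.370360;  (v·dt/L) = 13.6000·0.2/2.7 = 1.007407
tan δ = Δθ·L/(v·dt) = 0.367637  →  δ = 0.3523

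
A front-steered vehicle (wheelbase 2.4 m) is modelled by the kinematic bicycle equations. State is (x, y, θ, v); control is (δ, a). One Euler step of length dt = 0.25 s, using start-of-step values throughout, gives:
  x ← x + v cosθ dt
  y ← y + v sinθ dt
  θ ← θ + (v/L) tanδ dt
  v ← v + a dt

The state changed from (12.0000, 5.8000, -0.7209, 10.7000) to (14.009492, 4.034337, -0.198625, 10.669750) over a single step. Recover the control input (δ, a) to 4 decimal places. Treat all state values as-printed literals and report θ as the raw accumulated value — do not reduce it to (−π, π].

a = (v'−v)/dt = (-0.030250)/0.25 = -0.1210
Δθ = θ'−θ = 0.522275;  (v·dt/L) = 10.7000·0.25/2.4 = 1.114583
tan δ = Δθ·L/(v·dt) = 0.468583  →  δ = 0.4382

δ = 0.4382, a = -0.1210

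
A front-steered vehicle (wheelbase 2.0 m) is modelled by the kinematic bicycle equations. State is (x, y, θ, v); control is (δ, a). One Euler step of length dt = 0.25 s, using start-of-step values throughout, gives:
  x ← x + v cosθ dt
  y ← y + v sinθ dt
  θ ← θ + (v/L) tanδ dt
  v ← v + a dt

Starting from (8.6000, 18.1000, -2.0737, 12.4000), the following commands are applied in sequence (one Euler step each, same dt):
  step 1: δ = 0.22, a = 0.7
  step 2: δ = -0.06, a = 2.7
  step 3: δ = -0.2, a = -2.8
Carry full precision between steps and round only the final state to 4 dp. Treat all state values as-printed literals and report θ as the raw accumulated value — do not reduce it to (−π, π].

after step 1 (δ=0.22, a=0.7): (7.105888, 15.383821, -1.727090, 12.575000)
after step 2 (δ=-0.06, a=2.7): (6.616538, 12.278390, -1.821516, 13.250000)
after step 3 (δ=-0.2, a=-2.8): (5.794703, 9.069458, -2.157254, 12.550000)

(5.7947, 9.0695, -2.1573, 12.5500)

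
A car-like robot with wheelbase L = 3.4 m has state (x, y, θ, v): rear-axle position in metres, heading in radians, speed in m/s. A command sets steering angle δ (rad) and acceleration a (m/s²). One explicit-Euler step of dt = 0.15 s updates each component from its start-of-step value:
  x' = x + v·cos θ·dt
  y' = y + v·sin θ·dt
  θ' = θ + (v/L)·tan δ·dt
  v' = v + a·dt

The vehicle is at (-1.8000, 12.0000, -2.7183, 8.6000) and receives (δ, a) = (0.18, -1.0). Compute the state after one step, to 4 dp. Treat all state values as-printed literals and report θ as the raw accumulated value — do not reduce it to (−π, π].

x' = -1.8000 + 8.6000·cos(-2.7183)·0.15 = -2.9761
y' = 12.0000 + 8.6000·sin(-2.7183)·0.15 = 11.4701
θ' = -2.7183 + (8.6000/3.4)·tan(0.18)·0.15 = -2.6493
v' = 8.6000 − 1.0000·0.15 = 8.4500

(-2.9761, 11.4701, -2.6493, 8.4500)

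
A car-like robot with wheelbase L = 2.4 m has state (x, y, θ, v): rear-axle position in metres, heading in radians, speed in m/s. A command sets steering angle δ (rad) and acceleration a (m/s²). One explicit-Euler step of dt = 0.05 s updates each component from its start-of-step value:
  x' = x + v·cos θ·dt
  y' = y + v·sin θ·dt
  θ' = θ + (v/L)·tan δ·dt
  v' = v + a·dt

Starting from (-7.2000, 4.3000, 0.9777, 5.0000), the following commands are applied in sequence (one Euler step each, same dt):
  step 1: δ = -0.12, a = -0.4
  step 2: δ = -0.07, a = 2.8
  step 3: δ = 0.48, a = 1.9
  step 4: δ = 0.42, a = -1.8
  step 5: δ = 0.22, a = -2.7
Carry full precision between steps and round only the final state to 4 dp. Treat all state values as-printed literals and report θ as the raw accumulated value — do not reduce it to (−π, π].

after step 1 (δ=-0.12, a=-0.4): (-7.060267, 4.507304, 0.965140, 4.980000)
after step 2 (δ=-0.07, a=2.8): (-6.918511, 4.712013, 0.957865, 5.120000)
after step 3 (δ=0.48, a=1.9): (-6.771243, 4.921413, 1.013397, 5.215000)
after step 4 (δ=0.42, a=-1.8): (-6.633311, 5.142694, 1.061915, 5.125000)
after step 5 (δ=0.22, a=-2.7): (-6.508466, 5.366474, 1.085791, 4.990000)

(-6.5085, 5.3665, 1.0858, 4.9900)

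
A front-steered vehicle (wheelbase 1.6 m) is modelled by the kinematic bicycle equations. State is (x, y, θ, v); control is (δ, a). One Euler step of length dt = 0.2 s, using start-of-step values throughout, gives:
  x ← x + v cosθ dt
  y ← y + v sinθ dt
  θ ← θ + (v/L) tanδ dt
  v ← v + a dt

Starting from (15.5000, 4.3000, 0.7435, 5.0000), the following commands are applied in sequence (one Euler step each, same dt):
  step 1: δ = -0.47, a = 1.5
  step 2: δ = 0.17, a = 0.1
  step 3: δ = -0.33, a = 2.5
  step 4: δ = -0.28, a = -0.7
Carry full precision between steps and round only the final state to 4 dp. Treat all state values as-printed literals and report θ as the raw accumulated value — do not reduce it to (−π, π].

(19.2219, 6.3190, 0.1028, 5.6800)

after step 1 (δ=-0.47, a=1.5): (16.236104, 4.976868, 0.426021, 5.300000)
after step 2 (δ=0.17, a=0.1): (17.201358, 5.414915, 0.539744, 5.320000)
after step 3 (δ=-0.33, a=2.5): (18.114100, 5.961722, 0.311965, 5.820000)
after step 4 (δ=-0.28, a=-0.7): (19.221917, 6.318987, 0.102769, 5.680000)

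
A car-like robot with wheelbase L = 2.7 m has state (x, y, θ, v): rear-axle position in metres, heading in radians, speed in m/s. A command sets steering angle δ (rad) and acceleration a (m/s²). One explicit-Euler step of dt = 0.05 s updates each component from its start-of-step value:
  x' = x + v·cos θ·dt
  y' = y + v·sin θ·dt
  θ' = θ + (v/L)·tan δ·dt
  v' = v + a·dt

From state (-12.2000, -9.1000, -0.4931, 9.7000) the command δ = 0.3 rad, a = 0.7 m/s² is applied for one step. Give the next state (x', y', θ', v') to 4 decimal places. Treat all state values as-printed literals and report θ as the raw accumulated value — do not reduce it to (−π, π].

(-11.7728, -9.3296, -0.4375, 9.7350)

x' = -12.2000 + 9.7000·cos(-0.4931)·0.05 = -11.7728
y' = -9.1000 + 9.7000·sin(-0.4931)·0.05 = -9.3296
θ' = -0.4931 + (9.7000/2.7)·tan(0.3)·0.05 = -0.4375
v' = 9.7000 + 0.7000·0.05 = 9.7350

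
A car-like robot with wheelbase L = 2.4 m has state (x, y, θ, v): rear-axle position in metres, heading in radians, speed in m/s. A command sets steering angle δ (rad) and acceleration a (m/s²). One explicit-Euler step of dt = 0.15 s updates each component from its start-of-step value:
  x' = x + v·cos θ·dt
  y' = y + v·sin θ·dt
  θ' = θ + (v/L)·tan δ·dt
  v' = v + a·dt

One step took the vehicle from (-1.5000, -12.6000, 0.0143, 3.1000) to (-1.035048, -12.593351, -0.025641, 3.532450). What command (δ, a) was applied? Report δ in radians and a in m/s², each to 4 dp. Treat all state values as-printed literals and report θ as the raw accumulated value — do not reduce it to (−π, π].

a = (v'−v)/dt = (0.432450)/0.15 = 2.8830
Δθ = θ'−θ = -0.039941;  (v·dt/L) = 3.1000·0.15/2.4 = 0.193750
tan δ = Δθ·L/(v·dt) = -0.206147  →  δ = -0.2033

δ = -0.2033, a = 2.8830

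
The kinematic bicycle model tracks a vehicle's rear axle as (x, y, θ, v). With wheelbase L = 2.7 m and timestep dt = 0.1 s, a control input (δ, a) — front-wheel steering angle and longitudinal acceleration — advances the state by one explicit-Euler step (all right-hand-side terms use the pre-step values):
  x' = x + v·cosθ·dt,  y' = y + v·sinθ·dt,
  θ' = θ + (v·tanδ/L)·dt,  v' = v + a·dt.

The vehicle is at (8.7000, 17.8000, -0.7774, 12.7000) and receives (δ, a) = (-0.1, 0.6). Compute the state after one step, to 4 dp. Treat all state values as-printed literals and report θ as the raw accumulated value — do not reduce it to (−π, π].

x' = 8.7000 + 12.7000·cos(-0.7774)·0.1 = 9.6052
y' = 17.8000 + 12.7000·sin(-0.7774)·0.1 = 16.9092
θ' = -0.7774 + (12.7000/2.7)·tan(-0.1)·0.1 = -0.8246
v' = 12.7000 + 0.6000·0.1 = 12.7600

(9.6052, 16.9092, -0.8246, 12.7600)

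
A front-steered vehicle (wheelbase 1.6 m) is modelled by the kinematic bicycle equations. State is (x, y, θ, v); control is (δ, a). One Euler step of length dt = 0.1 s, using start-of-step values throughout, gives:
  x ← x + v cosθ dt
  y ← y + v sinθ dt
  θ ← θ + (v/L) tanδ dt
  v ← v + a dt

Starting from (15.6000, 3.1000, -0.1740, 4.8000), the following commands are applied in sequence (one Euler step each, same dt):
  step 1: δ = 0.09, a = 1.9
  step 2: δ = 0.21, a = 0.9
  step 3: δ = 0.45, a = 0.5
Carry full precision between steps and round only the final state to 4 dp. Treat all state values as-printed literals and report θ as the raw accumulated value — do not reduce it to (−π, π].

(17.0727, 2.9030, 0.0729, 5.1300)

after step 1 (δ=0.09, a=1.9): (16.072752, 3.016901, -0.146927, 4.990000)
after step 2 (δ=0.21, a=0.9): (16.566376, 2.943848, -0.080453, 5.080000)
after step 3 (δ=0.45, a=0.5): (17.072732, 2.903022, 0.072917, 5.130000)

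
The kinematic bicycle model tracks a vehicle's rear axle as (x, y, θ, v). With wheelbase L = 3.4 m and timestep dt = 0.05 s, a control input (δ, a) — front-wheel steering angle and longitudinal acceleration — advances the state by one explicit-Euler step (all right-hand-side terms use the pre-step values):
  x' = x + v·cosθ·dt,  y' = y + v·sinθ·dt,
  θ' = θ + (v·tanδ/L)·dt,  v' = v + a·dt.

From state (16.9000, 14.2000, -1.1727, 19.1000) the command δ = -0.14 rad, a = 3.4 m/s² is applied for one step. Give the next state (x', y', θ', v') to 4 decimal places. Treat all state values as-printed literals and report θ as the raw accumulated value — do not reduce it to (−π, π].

x' = 16.9000 + 19.1000·cos(-1.1727)·0.05 = 17.2702
y' = 14.2000 + 19.1000·sin(-1.1727)·0.05 = 13.3197
θ' = -1.1727 + (19.1000/3.4)·tan(-0.14)·0.05 = -1.2123
v' = 19.1000 + 3.4000·0.05 = 19.2700

(17.2702, 13.3197, -1.2123, 19.2700)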